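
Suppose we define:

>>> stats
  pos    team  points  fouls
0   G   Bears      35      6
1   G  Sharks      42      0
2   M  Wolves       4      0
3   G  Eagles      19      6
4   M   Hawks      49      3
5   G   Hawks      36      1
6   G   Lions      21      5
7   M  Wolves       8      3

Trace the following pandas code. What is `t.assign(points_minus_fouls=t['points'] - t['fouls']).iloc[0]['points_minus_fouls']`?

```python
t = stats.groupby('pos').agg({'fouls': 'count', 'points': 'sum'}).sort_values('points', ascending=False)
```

group by pos: count(fouls), sum(points):
     fouls  points
pos               
G        5     153
M        3      61
sort by points descending:
     fouls  points
pos               
G        5     153
M        3      61
add column points_minus_fouls = t['points'] - t['fouls']:
     fouls  points  points_minus_fouls
pos                                   
G        5     153                 148
M        3      61                  58

148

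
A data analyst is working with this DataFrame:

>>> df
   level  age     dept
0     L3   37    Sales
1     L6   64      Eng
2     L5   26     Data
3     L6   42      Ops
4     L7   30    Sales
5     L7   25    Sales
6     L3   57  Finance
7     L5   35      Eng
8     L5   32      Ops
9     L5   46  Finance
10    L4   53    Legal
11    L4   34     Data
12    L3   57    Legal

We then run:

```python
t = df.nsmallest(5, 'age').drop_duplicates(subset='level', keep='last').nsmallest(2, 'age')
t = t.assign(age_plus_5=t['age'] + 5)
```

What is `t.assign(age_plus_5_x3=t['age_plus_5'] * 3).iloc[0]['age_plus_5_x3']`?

105

take 5 rows with smallest age:
   level  age   dept
5     L7   25  Sales
2     L5   26   Data
4     L7   30  Sales
8     L5   32    Ops
11    L4   34   Data
drop duplicate level (keep=last):
   level  age   dept
4     L7   30  Sales
8     L5   32    Ops
11    L4   34   Data
take 2 rows with smallest age:
  level  age   dept
4    L7   30  Sales
8    L5   32    Ops
add column age_plus_5 = t['age'] + 5:
  level  age   dept  age_plus_5
4    L7   30  Sales          35
8    L5   32    Ops          37
add column age_plus_5_x3 = t['age_plus_5'] * 3:
  level  age   dept  age_plus_5  age_plus_5_x3
4    L7   30  Sales          35            105
8    L5   32    Ops          37            111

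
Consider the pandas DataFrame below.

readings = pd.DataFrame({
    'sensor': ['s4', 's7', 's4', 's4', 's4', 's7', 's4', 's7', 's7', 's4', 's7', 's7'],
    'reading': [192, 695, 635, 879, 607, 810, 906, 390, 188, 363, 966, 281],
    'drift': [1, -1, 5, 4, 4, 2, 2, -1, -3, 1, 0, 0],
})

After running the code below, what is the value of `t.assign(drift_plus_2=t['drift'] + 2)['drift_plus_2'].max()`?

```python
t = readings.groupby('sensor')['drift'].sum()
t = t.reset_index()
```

group by sensor, sum of drift:
sensor
s4    17
s7    -3
Name: drift, dtype: int64
reset_index():
  sensor  drift
0     s4     17
1     s7     -3
add column drift_plus_2 = t['drift'] + 2:
  sensor  drift  drift_plus_2
0     s4     17            19
1     s7     -3            -1
Taking the max of column 'drift_plus_2' gives 19.

19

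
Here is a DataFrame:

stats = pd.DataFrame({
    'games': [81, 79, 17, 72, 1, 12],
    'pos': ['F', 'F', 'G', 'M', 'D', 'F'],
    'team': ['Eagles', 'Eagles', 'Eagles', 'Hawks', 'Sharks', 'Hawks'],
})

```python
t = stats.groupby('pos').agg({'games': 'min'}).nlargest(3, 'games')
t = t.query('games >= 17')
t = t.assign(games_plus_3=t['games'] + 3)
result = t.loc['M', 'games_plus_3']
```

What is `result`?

75

group by pos, min of games:
     games
pos       
D        1
F       12
G       17
M       72
take 3 rows with largest games:
     games
pos       
M       72
G       17
F       12
filter rows where games >= 17:
     games
pos       
M       72
G       17
add column games_plus_3 = t['games'] + 3:
     games  games_plus_3
pos                     
M       72            75
G       17            20
Taking the value at row 'M', column 'games_plus_3' gives 75.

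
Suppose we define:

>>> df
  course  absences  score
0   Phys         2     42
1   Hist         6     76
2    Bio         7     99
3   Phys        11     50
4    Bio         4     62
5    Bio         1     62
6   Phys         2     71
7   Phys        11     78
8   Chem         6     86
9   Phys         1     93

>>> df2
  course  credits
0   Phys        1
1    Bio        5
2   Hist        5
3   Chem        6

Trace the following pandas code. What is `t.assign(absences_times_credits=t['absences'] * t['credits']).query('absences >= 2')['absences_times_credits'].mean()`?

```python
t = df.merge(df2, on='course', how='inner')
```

merge on 'course' (how='inner') → 10 rows:
  course  absences  score  credits
0   Phys         2     42        1
1   Hist         6     76        5
2    Bio         7     99        5
3   Phys        11     50        1
4    Bio         4     62        5
5    Bio         1     62        5
6   Phys         2     71        1
7   Phys        11     78        1
8   Chem         6     86        6
9   Phys         1     93        1
add column absences_times_credits = t['absences'] * t['credits']:
  course  absences  score  credits  absences_times_credits
0   Phys         2     42        1                       2
1   Hist         6     76        5                      30
2    Bio         7     99        5                      35
3   Phys        11     50        1                      11
4    Bio         4     62        5                      20
5    Bio         1     62        5                       5
6   Phys         2     71        1                       2
7   Phys        11     78        1                      11
8   Chem         6     86        6                      36
9   Phys         1     93        1                       1
filter rows where absences >= 2:
  course  absences  score  credits  absences_times_credits
0   Phys         2     42        1                       2
1   Hist         6     76        5                      30
2    Bio         7     99        5                      35
3   Phys        11     50        1                      11
4    Bio         4     62        5                      20
6   Phys         2     71        1                       2
7   Phys        11     78        1                      11
8   Chem         6     86        6                      36
Taking the mean of column 'absences_times_credits' gives 18.375.

18.375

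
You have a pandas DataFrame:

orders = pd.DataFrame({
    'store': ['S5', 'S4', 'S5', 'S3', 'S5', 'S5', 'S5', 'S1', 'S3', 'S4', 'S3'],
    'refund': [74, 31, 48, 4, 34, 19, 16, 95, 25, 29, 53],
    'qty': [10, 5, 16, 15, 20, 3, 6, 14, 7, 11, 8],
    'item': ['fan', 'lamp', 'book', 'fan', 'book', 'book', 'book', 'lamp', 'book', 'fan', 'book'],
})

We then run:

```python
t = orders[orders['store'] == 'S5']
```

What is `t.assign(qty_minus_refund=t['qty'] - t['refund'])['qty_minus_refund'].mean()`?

-27.2

filter rows where store == 'S5':
  store  refund  qty  item
0    S5      74   10   fan
2    S5      48   16  book
4    S5      34   20  book
5    S5      19    3  book
6    S5      16    6  book
add column qty_minus_refund = t['qty'] - t['refund']:
  store  refund  qty  item  qty_minus_refund
0    S5      74   10   fan               -64
2    S5      48   16  book               -32
4    S5      34   20  book               -14
5    S5      19    3  book               -16
6    S5      16    6  book               -10
So mean() = -27.2.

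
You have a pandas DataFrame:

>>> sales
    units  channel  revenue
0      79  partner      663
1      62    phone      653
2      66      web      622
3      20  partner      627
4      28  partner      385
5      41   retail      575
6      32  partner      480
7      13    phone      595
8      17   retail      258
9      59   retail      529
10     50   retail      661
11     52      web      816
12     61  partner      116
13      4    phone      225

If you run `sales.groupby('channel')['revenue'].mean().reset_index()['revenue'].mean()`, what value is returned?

group by channel, mean of revenue:
channel
partner    454.20
phone      491.00
retail     505.75
web        719.00
Name: revenue, dtype: float64
reset_index():
   channel  revenue
0  partner   454.20
1    phone   491.00
2   retail   505.75
3      web   719.00
The mean of column 'revenue' is 542.4875.

542.4875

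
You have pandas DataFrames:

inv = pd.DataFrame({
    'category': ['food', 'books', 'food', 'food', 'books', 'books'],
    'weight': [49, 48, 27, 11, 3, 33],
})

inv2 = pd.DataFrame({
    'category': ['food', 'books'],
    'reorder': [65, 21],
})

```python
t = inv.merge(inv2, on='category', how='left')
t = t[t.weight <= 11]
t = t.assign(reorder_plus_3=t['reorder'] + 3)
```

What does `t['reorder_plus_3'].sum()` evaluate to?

92

merge on 'category' (how='left') → 6 rows:
  category  weight  reorder
0     food      49       65
1    books      48       21
2     food      27       65
3     food      11       65
4    books       3       21
5    books      33       21
filter rows where weight <= 11:
  category  weight  reorder
3     food      11       65
4    books       3       21
add column reorder_plus_3 = t['reorder'] + 3:
  category  weight  reorder  reorder_plus_3
3     food      11       65              68
4    books       3       21              24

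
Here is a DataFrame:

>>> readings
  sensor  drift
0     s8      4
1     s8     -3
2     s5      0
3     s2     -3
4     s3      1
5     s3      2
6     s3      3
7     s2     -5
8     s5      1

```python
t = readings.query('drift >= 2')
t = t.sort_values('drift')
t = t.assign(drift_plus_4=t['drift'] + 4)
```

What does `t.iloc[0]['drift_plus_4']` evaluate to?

6

filter rows where drift >= 2:
  sensor  drift
0     s8      4
5     s3      2
6     s3      3
sort by drift:
  sensor  drift
5     s3      2
6     s3      3
0     s8      4
add column drift_plus_4 = t['drift'] + 4:
  sensor  drift  drift_plus_4
5     s3      2             6
6     s3      3             7
0     s8      4             8
Finally, value at position 0, column 'drift_plus_4' = 6.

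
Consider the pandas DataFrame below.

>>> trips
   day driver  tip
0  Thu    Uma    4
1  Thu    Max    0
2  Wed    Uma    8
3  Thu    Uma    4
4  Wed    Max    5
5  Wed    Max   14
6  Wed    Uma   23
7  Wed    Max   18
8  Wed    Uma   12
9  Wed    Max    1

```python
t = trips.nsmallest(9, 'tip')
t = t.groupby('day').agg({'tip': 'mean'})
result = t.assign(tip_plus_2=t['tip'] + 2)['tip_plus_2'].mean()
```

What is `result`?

8.16666666667

take 9 rows with smallest tip:
   day driver  tip
1  Thu    Max    0
9  Wed    Max    1
0  Thu    Uma    4
3  Thu    Uma    4
4  Wed    Max    5
2  Wed    Uma    8
8  Wed    Uma   12
5  Wed    Max   14
7  Wed    Max   18
group by day, mean of tip:
          tip
day          
Thu  2.666667
Wed  9.666667
add column tip_plus_2 = t['tip'] + 2:
          tip  tip_plus_2
day                      
Thu  2.666667    4.666667
Wed  9.666667   11.666667
Reading off the mean of column 'tip_plus_2', we get 8.16666666667.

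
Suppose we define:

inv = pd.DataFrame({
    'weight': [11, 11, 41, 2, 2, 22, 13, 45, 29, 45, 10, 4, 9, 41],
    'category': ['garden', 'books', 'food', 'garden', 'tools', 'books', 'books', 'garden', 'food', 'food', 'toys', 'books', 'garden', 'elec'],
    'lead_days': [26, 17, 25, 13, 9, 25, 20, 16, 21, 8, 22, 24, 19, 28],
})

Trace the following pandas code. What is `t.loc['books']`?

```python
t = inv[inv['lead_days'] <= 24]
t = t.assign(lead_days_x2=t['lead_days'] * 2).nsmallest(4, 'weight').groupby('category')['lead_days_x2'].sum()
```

filter rows where lead_days <= 24:
    weight category  lead_days
1       11    books         17
3        2   garden         13
4        2    tools          9
6       13    books         20
7       45   garden         16
8       29     food         21
9       45     food          8
10      10     toys         22
11       4    books         24
12       9   garden         19
add column lead_days_x2 = t['lead_days'] * 2:
    weight category  lead_days  lead_days_x2
1       11    books         17            34
3        2   garden         13            26
4        2    tools          9            18
6       13    books         20            40
7       45   garden         16            32
8       29     food         21            42
9       45     food          8            16
10      10     toys         22            44
11       4    books         24            48
12       9   garden         19            38
take 4 rows with smallest weight:
    weight category  lead_days  lead_days_x2
3        2   garden         13            26
4        2    tools          9            18
11       4    books         24            48
12       9   garden         19            38
group by category, sum of lead_days_x2:
category
books     48
garden    64
tools     18
Name: lead_days_x2, dtype: int64
The value at index 'books' is 48.

48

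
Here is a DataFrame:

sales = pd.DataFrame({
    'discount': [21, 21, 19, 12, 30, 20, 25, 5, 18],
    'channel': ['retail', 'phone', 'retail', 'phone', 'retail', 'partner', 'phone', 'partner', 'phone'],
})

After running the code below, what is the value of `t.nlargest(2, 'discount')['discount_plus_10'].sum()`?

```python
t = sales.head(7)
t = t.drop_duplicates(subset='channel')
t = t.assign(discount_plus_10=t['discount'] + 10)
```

take first 7 rows:
   discount  channel
0        21   retail
1        21    phone
2        19   retail
3        12    phone
4        30   retail
5        20  partner
6        25    phone
drop duplicate channel (keep=first):
   discount  channel
0        21   retail
1        21    phone
5        20  partner
add column discount_plus_10 = t['discount'] + 10:
   discount  channel  discount_plus_10
0        21   retail                31
1        21    phone                31
5        20  partner                30
take 2 rows with largest discount:
   discount channel  discount_plus_10
0        21  retail                31
1        21   phone                31

62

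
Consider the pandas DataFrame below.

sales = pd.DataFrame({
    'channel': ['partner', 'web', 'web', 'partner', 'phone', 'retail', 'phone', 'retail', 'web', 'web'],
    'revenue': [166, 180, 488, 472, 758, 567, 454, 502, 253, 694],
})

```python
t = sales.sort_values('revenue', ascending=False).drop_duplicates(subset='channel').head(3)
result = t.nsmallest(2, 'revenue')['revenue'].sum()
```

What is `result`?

sort by revenue descending:
   channel  revenue
4    phone      758
9      web      694
5   retail      567
7   retail      502
2      web      488
3  partner      472
6    phone      454
8      web      253
1      web      180
0  partner      166
drop duplicate channel (keep=first):
   channel  revenue
4    phone      758
9      web      694
5   retail      567
3  partner      472
take first 3 rows:
  channel  revenue
4   phone      758
9     web      694
5  retail      567
take 2 rows with smallest revenue:
  channel  revenue
5  retail      567
9     web      694
Then the sum of column 'revenue': 1261

1261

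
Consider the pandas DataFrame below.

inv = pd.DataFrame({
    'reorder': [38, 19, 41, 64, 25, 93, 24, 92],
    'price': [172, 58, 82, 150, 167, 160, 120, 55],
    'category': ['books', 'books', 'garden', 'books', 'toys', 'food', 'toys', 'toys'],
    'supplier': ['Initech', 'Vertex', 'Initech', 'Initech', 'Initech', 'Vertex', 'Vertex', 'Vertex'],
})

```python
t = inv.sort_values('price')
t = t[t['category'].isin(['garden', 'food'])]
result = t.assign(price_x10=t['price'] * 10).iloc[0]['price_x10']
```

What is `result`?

sort by price:
   reorder  price category supplier
7       92     55     toys   Vertex
1       19     58    books   Vertex
2       41     82   garden  Initech
6       24    120     toys   Vertex
3       64    150    books  Initech
5       93    160     food   Vertex
4       25    167     toys  Initech
0       38    172    books  Initech
filter rows where category in ['garden', 'food']:
   reorder  price category supplier
2       41     82   garden  Initech
5       93    160     food   Vertex
add column price_x10 = t['price'] * 10:
   reorder  price category supplier  price_x10
2       41     82   garden  Initech        820
5       93    160     food   Vertex       1600
Reading off the value at position 0, column 'price_x10', we get 820.

820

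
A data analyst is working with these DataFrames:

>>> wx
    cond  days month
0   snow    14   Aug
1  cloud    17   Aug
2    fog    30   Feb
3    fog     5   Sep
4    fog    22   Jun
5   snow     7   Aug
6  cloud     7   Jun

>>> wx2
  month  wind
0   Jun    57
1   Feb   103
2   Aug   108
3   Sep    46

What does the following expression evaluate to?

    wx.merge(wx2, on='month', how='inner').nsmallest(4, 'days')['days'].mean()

8.25

merge on 'month' (how='inner') → 7 rows:
    cond  days month  wind
0   snow    14   Aug   108
1  cloud    17   Aug   108
2    fog    30   Feb   103
3    fog     5   Sep    46
4    fog    22   Jun    57
5   snow     7   Aug   108
6  cloud     7   Jun    57
take 4 rows with smallest days:
    cond  days month  wind
3    fog     5   Sep    46
5   snow     7   Aug   108
6  cloud     7   Jun    57
0   snow    14   Aug   108
Then the mean of column 'days': 8.25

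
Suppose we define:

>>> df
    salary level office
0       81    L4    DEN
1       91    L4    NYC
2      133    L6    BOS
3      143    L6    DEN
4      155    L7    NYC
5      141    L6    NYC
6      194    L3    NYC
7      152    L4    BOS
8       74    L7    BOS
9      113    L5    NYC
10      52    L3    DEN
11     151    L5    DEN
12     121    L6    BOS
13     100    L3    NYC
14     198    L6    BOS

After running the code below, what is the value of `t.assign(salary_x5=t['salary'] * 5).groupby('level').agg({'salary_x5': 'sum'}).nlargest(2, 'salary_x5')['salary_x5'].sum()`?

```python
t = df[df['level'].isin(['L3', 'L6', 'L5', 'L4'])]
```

filter rows where level in ['L3', 'L6', 'L5', 'L4']:
    salary level office
0       81    L4    DEN
1       91    L4    NYC
2      133    L6    BOS
3      143    L6    DEN
5      141    L6    NYC
6      194    L3    NYC
7      152    L4    BOS
9      113    L5    NYC
10      52    L3    DEN
11     151    L5    DEN
12     121    L6    BOS
13     100    L3    NYC
14     198    L6    BOS
add column salary_x5 = t['salary'] * 5:
    salary level office  salary_x5
0       81    L4    DEN        405
1       91    L4    NYC        455
2      133    L6    BOS        665
3      143    L6    DEN        715
5      141    L6    NYC        705
6      194    L3    NYC        970
7      152    L4    BOS        760
9      113    L5    NYC        565
10      52    L3    DEN        260
11     151    L5    DEN        755
12     121    L6    BOS        605
13     100    L3    NYC        500
14     198    L6    BOS        990
group by level, sum of salary_x5:
       salary_x5
level           
L3          1730
L4          1620
L5          1320
L6          3680
take 2 rows with largest salary_x5:
       salary_x5
level           
L6          3680
L3          1730
Finally, sum of column 'salary_x5' = 5410.

5410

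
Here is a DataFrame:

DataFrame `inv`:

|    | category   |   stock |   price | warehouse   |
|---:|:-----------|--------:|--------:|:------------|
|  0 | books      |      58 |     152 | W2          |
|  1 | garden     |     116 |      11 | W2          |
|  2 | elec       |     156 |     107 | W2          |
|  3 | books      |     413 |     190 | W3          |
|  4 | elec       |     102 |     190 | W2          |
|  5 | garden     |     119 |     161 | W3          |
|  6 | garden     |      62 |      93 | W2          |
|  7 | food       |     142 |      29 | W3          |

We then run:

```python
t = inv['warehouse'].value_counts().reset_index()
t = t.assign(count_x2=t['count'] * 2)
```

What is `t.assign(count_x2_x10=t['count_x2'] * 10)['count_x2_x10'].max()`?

value_counts of warehouse:
warehouse
W2    5
W3    3
Name: count, dtype: int64
reset_index():
  warehouse  count
0        W2      5
1        W3      3
add column count_x2 = t['count'] * 2:
  warehouse  count  count_x2
0        W2      5        10
1        W3      3         6
add column count_x2_x10 = t['count_x2'] * 10:
  warehouse  count  count_x2  count_x2_x10
0        W2      5        10           100
1        W3      3         6            60

100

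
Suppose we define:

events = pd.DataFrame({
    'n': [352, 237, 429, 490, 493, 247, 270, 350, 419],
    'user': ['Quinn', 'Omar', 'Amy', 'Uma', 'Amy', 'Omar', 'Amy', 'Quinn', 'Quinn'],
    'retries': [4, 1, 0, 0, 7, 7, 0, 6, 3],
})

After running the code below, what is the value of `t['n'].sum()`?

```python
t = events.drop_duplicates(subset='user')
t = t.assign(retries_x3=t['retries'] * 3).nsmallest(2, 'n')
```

drop duplicate user (keep=first):
     n   user  retries
0  352  Quinn        4
1  237   Omar        1
2  429    Amy        0
3  490    Uma        0
add column retries_x3 = t['retries'] * 3:
     n   user  retries  retries_x3
0  352  Quinn        4          12
1  237   Omar        1           3
2  429    Amy        0           0
3  490    Uma        0           0
take 2 rows with smallest n:
     n   user  retries  retries_x3
1  237   Omar        1           3
0  352  Quinn        4          12

589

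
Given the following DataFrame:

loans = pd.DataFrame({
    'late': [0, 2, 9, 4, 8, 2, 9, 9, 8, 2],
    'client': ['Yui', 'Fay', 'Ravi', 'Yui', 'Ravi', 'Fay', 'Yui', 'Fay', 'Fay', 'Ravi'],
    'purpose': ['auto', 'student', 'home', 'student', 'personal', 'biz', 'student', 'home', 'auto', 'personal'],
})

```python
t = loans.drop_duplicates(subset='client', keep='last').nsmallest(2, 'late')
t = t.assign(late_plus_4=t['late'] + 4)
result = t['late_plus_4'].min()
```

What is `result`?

6

drop duplicate client (keep=last):
   late client   purpose
6     9    Yui   student
8     8    Fay      auto
9     2   Ravi  personal
take 2 rows with smallest late:
   late client   purpose
9     2   Ravi  personal
8     8    Fay      auto
add column late_plus_4 = t['late'] + 4:
   late client   purpose  late_plus_4
9     2   Ravi  personal            6
8     8    Fay      auto           12
Finally, min of column 'late_plus_4' = 6.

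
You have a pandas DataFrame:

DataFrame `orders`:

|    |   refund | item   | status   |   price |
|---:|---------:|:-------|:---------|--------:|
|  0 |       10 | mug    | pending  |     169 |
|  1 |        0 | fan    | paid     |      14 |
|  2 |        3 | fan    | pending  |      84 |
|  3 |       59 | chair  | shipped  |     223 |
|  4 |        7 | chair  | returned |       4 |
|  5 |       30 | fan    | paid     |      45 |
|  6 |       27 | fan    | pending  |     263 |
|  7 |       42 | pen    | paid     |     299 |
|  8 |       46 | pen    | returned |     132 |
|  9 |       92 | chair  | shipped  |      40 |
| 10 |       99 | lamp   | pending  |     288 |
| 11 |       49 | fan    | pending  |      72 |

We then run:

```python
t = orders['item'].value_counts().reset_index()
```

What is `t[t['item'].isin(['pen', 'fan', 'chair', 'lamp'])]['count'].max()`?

value_counts of item:
item
fan      5
chair    3
pen      2
mug      1
lamp     1
Name: count, dtype: int64
reset_index():
    item  count
0    fan      5
1  chair      3
2    pen      2
3    mug      1
4   lamp      1
filter rows where item in ['pen', 'fan', 'chair', 'lamp']:
    item  count
0    fan      5
1  chair      3
2    pen      2
4   lamp      1
So max() = 5.

5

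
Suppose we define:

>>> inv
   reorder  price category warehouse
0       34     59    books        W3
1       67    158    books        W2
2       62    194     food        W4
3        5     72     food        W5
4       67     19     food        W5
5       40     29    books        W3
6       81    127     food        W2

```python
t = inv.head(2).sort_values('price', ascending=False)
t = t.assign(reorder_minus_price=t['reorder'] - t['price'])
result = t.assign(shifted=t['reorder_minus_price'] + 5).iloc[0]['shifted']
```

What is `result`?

-86

take first 2 rows:
   reorder  price category warehouse
0       34     59    books        W3
1       67    158    books        W2
sort by price descending:
   reorder  price category warehouse
1       67    158    books        W2
0       34     59    books        W3
add column reorder_minus_price = t['reorder'] - t['price']:
   reorder  price category warehouse  reorder_minus_price
1       67    158    books        W2                  -91
0       34     59    books        W3                  -25
add column shifted = t['reorder_minus_price'] + 5:
   reorder  price category warehouse  reorder_minus_price  shifted
1       67    158    books        W2                  -91      -86
0       34     59    books        W3                  -25      -20
So iloc[0]['shifted'] = -86.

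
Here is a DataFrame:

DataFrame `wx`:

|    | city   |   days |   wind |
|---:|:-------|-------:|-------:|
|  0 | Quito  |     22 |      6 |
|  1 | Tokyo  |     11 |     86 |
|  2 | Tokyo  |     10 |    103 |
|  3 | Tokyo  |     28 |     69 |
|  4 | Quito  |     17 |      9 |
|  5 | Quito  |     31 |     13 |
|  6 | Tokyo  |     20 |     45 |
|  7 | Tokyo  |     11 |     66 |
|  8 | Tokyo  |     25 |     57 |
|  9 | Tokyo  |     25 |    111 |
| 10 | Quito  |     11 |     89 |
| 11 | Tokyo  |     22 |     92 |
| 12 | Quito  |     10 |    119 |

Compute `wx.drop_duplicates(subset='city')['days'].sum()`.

33

drop duplicate city (keep=first):
    city  days  wind
0  Quito    22     6
1  Tokyo    11    86
Then the sum of column 'days': 33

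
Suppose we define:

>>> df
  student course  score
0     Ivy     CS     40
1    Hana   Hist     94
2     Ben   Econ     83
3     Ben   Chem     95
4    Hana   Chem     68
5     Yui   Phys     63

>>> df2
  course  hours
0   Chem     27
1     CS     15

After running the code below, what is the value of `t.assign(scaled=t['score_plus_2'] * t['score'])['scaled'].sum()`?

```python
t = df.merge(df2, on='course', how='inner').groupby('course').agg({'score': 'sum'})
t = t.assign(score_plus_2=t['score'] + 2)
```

merge on 'course' (how='inner') → 3 rows:
  student course  score  hours
0     Ivy     CS     40     15
1     Ben   Chem     95     27
2    Hana   Chem     68     27
group by course, sum of score:
        score
course       
CS         40
Chem      163
add column score_plus_2 = t['score'] + 2:
        score  score_plus_2
course                     
CS         40            42
Chem      163           165
add column scaled = t['score_plus_2'] * t['score']:
        score  score_plus_2  scaled
course                             
CS         40            42    1680
Chem      163           165   26895
Taking the sum of column 'scaled' gives 28575.

28575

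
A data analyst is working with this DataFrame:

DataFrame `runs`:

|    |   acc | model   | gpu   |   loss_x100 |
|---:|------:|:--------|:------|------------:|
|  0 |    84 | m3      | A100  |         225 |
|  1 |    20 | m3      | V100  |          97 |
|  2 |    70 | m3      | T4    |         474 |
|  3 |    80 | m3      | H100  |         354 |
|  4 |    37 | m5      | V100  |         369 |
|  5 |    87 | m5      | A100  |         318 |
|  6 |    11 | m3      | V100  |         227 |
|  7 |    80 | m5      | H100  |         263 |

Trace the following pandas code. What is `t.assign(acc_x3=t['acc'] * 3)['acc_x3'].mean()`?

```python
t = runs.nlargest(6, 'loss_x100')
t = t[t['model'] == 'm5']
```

take 6 rows with largest loss_x100:
   acc model   gpu  loss_x100
2   70    m3    T4        474
4   37    m5  V100        369
3   80    m3  H100        354
5   87    m5  A100        318
7   80    m5  H100        263
6   11    m3  V100        227
filter rows where model == 'm5':
   acc model   gpu  loss_x100
4   37    m5  V100        369
5   87    m5  A100        318
7   80    m5  H100        263
add column acc_x3 = t['acc'] * 3:
   acc model   gpu  loss_x100  acc_x3
4   37    m5  V100        369     111
5   87    m5  A100        318     261
7   80    m5  H100        263     240

204.0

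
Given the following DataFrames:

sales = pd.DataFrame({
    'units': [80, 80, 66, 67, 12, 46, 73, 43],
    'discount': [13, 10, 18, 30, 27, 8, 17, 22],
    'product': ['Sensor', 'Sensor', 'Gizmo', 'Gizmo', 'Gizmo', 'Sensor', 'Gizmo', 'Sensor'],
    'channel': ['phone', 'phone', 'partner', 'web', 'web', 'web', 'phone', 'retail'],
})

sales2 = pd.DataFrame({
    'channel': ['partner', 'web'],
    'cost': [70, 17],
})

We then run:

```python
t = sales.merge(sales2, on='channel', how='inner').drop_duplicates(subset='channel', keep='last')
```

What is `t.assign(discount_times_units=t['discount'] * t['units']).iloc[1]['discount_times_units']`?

368

merge on 'channel' (how='inner') → 4 rows:
   units  discount product  channel  cost
0     66        18   Gizmo  partner    70
1     67        30   Gizmo      web    17
2     12        27   Gizmo      web    17
3     46         8  Sensor      web    17
drop duplicate channel (keep=last):
   units  discount product  channel  cost
0     66        18   Gizmo  partner    70
3     46         8  Sensor      web    17
add column discount_times_units = t['discount'] * t['units']:
   units  discount product  channel  cost  discount_times_units
0     66        18   Gizmo  partner    70                  1188
3     46         8  Sensor      web    17                   368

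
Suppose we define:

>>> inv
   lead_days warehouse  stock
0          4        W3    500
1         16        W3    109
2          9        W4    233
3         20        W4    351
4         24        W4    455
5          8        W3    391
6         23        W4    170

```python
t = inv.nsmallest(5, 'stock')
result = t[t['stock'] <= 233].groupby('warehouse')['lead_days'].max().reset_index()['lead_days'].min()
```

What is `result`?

16

take 5 rows with smallest stock:
   lead_days warehouse  stock
1         16        W3    109
6         23        W4    170
2          9        W4    233
3         20        W4    351
5          8        W3    391
filter rows where stock <= 233:
   lead_days warehouse  stock
1         16        W3    109
6         23        W4    170
2          9        W4    233
group by warehouse, max of lead_days:
warehouse
W3    16
W4    23
Name: lead_days, dtype: int64
reset_index():
  warehouse  lead_days
0        W3         16
1        W4         23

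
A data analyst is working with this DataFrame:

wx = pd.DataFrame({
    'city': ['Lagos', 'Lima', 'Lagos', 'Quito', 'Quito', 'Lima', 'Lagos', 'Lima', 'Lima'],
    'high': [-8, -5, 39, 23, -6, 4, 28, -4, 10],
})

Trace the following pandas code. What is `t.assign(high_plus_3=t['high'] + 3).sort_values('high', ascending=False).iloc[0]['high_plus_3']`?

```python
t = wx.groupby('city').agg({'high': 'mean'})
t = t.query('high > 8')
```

22.6666666667

group by city, mean of high:
            high
city            
Lagos  19.666667
Lima    1.250000
Quito   8.500000
filter rows where high > 8:
            high
city            
Lagos  19.666667
Quito   8.500000
add column high_plus_3 = t['high'] + 3:
            high  high_plus_3
city                         
Lagos  19.666667    22.666667
Quito   8.500000    11.500000
sort by high descending:
            high  high_plus_3
city                         
Lagos  19.666667    22.666667
Quito   8.500000    11.500000
Then the value at position 0, column 'high_plus_3': 22.6666666667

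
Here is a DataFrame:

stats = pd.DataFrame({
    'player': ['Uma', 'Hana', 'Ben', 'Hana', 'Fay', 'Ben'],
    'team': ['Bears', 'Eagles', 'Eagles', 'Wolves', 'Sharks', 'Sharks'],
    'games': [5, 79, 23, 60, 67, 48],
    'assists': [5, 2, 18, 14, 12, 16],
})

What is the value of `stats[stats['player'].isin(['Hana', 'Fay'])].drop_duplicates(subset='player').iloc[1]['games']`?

67

filter rows where player in ['Hana', 'Fay']:
  player    team  games  assists
1   Hana  Eagles     79        2
3   Hana  Wolves     60       14
4    Fay  Sharks     67       12
drop duplicate player (keep=first):
  player    team  games  assists
1   Hana  Eagles     79        2
4    Fay  Sharks     67       12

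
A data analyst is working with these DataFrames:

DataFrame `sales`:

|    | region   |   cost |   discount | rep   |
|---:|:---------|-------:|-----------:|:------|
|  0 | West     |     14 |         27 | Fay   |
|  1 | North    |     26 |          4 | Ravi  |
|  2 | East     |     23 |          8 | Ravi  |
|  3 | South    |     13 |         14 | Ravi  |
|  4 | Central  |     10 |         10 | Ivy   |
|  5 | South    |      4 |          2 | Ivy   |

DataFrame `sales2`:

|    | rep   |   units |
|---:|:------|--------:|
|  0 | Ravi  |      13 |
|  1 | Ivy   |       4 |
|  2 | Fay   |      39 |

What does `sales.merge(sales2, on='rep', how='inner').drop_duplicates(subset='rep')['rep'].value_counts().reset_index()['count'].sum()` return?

merge on 'rep' (how='inner') → 6 rows:
    region  cost  discount   rep  units
0     West    14        27   Fay     39
1    North    26         4  Ravi     13
2     East    23         8  Ravi     13
3    South    13        14  Ravi     13
4  Central    10        10   Ivy      4
5    South     4         2   Ivy      4
drop duplicate rep (keep=first):
    region  cost  discount   rep  units
0     West    14        27   Fay     39
1    North    26         4  Ravi     13
4  Central    10        10   Ivy      4
value_counts of rep:
rep
Fay     1
Ravi    1
Ivy     1
Name: count, dtype: int64
reset_index():
    rep  count
0   Fay      1
1  Ravi      1
2   Ivy      1
So sum() = 3.

3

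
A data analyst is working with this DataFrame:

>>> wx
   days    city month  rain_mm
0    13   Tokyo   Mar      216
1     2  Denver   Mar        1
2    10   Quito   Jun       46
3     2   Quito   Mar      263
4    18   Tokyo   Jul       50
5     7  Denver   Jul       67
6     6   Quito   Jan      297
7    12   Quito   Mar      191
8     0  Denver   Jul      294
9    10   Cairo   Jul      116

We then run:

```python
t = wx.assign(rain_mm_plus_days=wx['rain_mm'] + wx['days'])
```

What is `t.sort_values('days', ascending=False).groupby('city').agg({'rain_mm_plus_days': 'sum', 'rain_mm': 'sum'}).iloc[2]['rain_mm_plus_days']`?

add column rain_mm_plus_days = wx['rain_mm'] + wx['days']:
   days    city month  rain_mm  rain_mm_plus_days
0    13   Tokyo   Mar      216                229
1     2  Denver   Mar        1                  3
2    10   Quito   Jun       46                 56
3     2   Quito   Mar      263                265
4    18   Tokyo   Jul       50                 68
5     7  Denver   Jul       67                 74
6     6   Quito   Jan      297                303
7    12   Quito   Mar      191                203
8     0  Denver   Jul      294                294
9    10   Cairo   Jul      116                126
sort by days descending:
   days    city month  rain_mm  rain_mm_plus_days
4    18   Tokyo   Jul       50                 68
0    13   Tokyo   Mar      216                229
7    12   Quito   Mar      191                203
2    10   Quito   Jun       46                 56
9    10   Cairo   Jul      116                126
5     7  Denver   Jul       67                 74
6     6   Quito   Jan      297                303
1     2  Denver   Mar        1                  3
3     2   Quito   Mar      263                265
8     0  Denver   Jul      294                294
group by city: sum(rain_mm_plus_days), sum(rain_mm):
        rain_mm_plus_days  rain_mm
city                              
Cairo                 126      116
Denver                371      362
Quito                 827      797
Tokyo                 297      266
Hence 827.

827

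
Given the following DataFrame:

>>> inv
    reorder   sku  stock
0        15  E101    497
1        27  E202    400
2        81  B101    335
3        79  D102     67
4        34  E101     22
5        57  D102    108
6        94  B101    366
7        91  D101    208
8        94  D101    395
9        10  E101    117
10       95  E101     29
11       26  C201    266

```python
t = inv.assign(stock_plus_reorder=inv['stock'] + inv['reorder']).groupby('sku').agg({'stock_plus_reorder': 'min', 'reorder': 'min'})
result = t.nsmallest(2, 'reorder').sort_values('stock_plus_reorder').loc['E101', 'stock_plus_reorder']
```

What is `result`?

add column stock_plus_reorder = inv['stock'] + inv['reorder']:
    reorder   sku  stock  stock_plus_reorder
0        15  E101    497                 512
1        27  E202    400                 427
2        81  B101    335                 416
3        79  D102     67                 146
4        34  E101     22                  56
5        57  D102    108                 165
6        94  B101    366                 460
7        91  D101    208                 299
8        94  D101    395                 489
9        10  E101    117                 127
10       95  E101     29                 124
11       26  C201    266                 292
group by sku: min(stock_plus_reorder), min(reorder):
      stock_plus_reorder  reorder
sku                              
B101                 416       81
C201                 292       26
D101                 299       91
D102                 146       57
E101                  56       10
E202                 427       27
take 2 rows with smallest reorder:
      stock_plus_reorder  reorder
sku                              
E101                  56       10
C201                 292       26
sort by stock_plus_reorder:
      stock_plus_reorder  reorder
sku                              
E101                  56       10
C201                 292       26
So loc['E101', 'stock_plus_reorder'] = 56.

56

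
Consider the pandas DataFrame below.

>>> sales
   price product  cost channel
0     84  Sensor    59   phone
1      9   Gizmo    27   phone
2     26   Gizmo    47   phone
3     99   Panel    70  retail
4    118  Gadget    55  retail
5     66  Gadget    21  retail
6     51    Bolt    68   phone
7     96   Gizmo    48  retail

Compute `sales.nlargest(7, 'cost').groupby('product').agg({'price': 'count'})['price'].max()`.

3

take 7 rows with largest cost:
   price product  cost channel
3     99   Panel    70  retail
6     51    Bolt    68   phone
0     84  Sensor    59   phone
4    118  Gadget    55  retail
7     96   Gizmo    48  retail
2     26   Gizmo    47   phone
1      9   Gizmo    27   phone
group by product, count of price:
         price
product       
Bolt         1
Gadget       1
Gizmo        3
Panel        1
Sensor       1
Reading off the max of column 'price', we get 3.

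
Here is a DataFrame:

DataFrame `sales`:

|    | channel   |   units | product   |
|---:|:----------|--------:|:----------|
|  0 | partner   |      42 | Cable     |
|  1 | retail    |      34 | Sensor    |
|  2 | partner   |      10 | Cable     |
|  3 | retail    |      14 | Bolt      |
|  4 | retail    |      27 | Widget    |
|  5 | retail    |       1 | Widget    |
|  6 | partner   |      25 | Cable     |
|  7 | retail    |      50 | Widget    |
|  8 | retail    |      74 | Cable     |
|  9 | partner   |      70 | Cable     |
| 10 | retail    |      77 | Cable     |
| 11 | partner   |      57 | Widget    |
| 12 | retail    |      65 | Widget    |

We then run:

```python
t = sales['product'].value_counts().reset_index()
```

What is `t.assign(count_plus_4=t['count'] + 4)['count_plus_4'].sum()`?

29

value_counts of product:
product
Cable     6
Widget    5
Sensor    1
Bolt      1
Name: count, dtype: int64
reset_index():
  product  count
0   Cable      6
1  Widget      5
2  Sensor      1
3    Bolt      1
add column count_plus_4 = t['count'] + 4:
  product  count  count_plus_4
0   Cable      6            10
1  Widget      5             9
2  Sensor      1             5
3    Bolt      1             5
Taking the sum of column 'count_plus_4' gives 29.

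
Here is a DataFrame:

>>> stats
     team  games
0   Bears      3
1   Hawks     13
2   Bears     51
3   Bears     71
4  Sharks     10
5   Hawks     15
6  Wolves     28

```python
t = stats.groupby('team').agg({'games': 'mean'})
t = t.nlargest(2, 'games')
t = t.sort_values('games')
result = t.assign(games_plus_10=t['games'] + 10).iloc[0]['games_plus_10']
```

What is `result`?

38.0

group by team, mean of games:
            games
team             
Bears   41.666667
Hawks   14.000000
Sharks  10.000000
Wolves  28.000000
take 2 rows with largest games:
            games
team             
Bears   41.666667
Wolves  28.000000
sort by games:
            games
team             
Wolves  28.000000
Bears   41.666667
add column games_plus_10 = t['games'] + 10:
            games  games_plus_10
team                            
Wolves  28.000000      38.000000
Bears   41.666667      51.666667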